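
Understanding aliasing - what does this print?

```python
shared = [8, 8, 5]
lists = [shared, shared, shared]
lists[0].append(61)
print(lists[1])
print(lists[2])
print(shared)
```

Key concept: list of same reference.
Step by step:
`shared = [8, 8, 5]` → shared = [8, 8, 5]
`lists = [shared, shared, shared]` → lists = [[8, 8, 5], [8, 8, 5], [8, 8, 5]]
`lists[0].append(61)` → shared = [8, 8, 5, 61]; lists = [[8, 8, 5, 61], [8, 8, 5, 61], [8, 8, 5, 61]]
`print(lists[1])` → prints [8, 8, 5, 61]
`print(lists[2])` → prints [8, 8, 5, 61]
`print(shared)` → prints [8, 8, 5, 61]

Answer:
[8, 8, 5, 61]
[8, 8, 5, 61]
[8, 8, 5, 61]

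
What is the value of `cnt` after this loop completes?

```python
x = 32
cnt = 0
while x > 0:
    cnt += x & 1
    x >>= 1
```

Count set bits in 32 (binary: 0b100000)
`cnt` takes the values: 0 → 1

Answer: 1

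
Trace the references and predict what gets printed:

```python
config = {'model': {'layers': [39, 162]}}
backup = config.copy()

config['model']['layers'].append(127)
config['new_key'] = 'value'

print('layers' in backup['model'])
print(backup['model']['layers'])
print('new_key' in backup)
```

Key concept: shallow copy gotcha with nested dict.
Step by step:
`config = {'model': {'layers': [39, 162]}}` → config = {'model': {'layers': [39, 162]}}
`backup = config.copy()` → backup = {'model': {'layers': [39, 162]}}
`config['model']['layers'].append(127)` → config = {'model': {'layers': [39, 162, 127]}}; backup = {'model': {'layers': [39, 162, 127]}}
`config['new_key'] = 'value'` → config = {'model': {'layers': [39, 162, 127]}, 'new_key': 'value'}
`print('layers' in backup['model'])` → prints True
`print(backup['model']['layers'])` → prints [39, 162, 127]
`print('new_key' in backup)` → prints False

Answer:
True
[39, 162, 127]
False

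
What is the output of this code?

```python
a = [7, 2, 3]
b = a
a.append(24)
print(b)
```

Key concept: basic list aliasing.
Step by step:
`a = [7, 2, 3]` → a = [7, 2, 3]
`b = a` → b = [7, 2, 3] (same object as a)
`a.append(24)` → a = [7, 2, 3, 24] (same object as b); b = [7, 2, 3, 24] (same object as a)
`print(b)` → prints [7, 2, 3, 24]

Answer: [7, 2, 3, 24]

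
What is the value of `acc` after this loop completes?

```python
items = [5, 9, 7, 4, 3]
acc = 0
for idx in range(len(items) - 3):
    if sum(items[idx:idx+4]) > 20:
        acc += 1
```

Count windows with sum > 20
`acc` takes the values: 0 → 1 → 2

Answer: 2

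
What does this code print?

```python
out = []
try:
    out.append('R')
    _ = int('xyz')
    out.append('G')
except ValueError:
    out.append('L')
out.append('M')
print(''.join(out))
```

Execution trace: 'R' (try body) → 'L' (except ValueError) → 'M' (after the try/except). Output: RLM

Answer: RLM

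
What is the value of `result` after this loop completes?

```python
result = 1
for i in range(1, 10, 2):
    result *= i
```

Product of 1, 3, 5, ... up to 9
`result` takes the values: 1 → 3 → 15 → 105 → 945

Answer: 945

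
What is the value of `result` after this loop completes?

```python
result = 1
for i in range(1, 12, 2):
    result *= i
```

Product of 1, 3, 5, ... up to 11
`result` takes the values: 1 → 3 → 15 → 105 → 945 → 10395

Answer: 10395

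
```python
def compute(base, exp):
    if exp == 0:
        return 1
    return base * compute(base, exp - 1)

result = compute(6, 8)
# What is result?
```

compute(6, 8) = 6 * 6 * 6 * 6 * 6 * 6 * 6 * 6 = 1679616

Answer: 1679616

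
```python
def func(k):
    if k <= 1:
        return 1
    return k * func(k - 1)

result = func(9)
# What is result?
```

func(9) = 9 * 8 * 7 * 6 * 5 * 4 * 3 * 2 * 1 = 362880

Answer: 362880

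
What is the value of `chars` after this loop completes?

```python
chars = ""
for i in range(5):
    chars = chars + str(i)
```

Concatenate digits 0 to 4
`chars` takes the values: "" → "0" → "01" → "012" → "0123" → "01234"

Answer: "01234"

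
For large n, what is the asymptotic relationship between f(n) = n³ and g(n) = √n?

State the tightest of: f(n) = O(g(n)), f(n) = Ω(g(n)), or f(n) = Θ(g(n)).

n³ vs √n: f(n) = Ω(g(n)) but not O(g(n)) — n³ grows strictly faster than √n.

Answer: f(n) = Ω(g(n)) but not O(g(n)) — n³ grows strictly faster than √n.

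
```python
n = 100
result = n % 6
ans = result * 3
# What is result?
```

Trace:
`n = 100` → n = 100
`result = n % 6` → result = 4
`ans = result * 3` → ans = 12
So result = 4

Answer: 4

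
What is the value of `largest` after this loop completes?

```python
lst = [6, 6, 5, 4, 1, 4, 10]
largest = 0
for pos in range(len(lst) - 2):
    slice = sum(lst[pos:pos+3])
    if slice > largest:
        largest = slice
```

Max sum of 3-element window in [6, 6, 5, 4, 1, 4, 10]
`largest` takes the values: 0 → 17

Answer: 17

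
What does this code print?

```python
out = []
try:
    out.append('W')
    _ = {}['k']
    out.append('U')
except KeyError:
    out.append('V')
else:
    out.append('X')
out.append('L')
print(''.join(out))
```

Execution trace: 'W' (try body) → 'V' (except KeyError) → 'L' (after the try/except). Output: WVL

Answer: WVL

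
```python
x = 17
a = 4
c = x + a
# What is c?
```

Trace:
`x = 17` → x = 17
`a = 4` → a = 4
`c = x + a` → c = 21
So c = 21

Answer: 21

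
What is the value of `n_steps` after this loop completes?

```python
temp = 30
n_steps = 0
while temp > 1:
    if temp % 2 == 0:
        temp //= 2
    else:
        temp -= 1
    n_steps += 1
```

Steps to reduce 30 to 1
`n_steps` takes the values: 0 → 1 → 2 → 3 → 4 → 5 → 6 → 7

Answer: 7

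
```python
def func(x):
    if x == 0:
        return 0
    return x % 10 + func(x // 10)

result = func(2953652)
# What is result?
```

Sum of digits of 2953652: 2 + 5 + 6 + 3 + 5 + 9 + 2 = 32

Answer: 32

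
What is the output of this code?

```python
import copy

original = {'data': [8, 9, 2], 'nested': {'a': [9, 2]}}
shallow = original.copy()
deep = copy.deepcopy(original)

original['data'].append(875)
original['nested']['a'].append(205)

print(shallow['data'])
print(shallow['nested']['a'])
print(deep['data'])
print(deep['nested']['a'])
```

Key concept: comparing shallow vs deep copy.
Step by step:
`original = {'data': [8, 9, 2], 'nested': {'a': [9, 2]}}` → original = {'data': [8, 9, 2], 'nested': {'a': [9, 2]}}
`shallow = original.copy()` → shallow = {'data': [8, 9, 2], 'nested': {'a': [9, 2]}}
`deep = copy.deepcopy(original)` → deep = {'data': [8, 9, 2], 'nested': {'a': [9, 2]}}
`original['data'].append(875)` → original = {'data': [8, 9, 2, 875], 'nested': {'a': [9, 2]}}; shallow = {'data': [8, 9, 2, 875], 'nested': {'a': [9, 2]}}
`original['nested']['a'].append(205)` → original = {'data': [8, 9, 2, 875], 'nested': {'a': [9, 2, 205]}}; shallow = {'data': [8, 9, 2, 875], 'nested': {'a': [9, 2, 205]}}
`print(shallow['data'])` → prints [8, 9, 2, 875]
`print(shallow['nested']['a'])` → prints [9, 2, 205]
`print(deep['data'])` → prints [8, 9, 2]
`print(deep['nested']['a'])` → prints [9, 2]

Answer:
[8, 9, 2, 875]
[9, 2, 205]
[8, 9, 2]
[9, 2]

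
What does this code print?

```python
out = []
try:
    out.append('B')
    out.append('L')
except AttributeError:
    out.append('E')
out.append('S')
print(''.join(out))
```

Execution trace: 'B' (try body) → 'L' (try body, no exception) → 'S' (after the try/except). Output: BLS

Answer: BLS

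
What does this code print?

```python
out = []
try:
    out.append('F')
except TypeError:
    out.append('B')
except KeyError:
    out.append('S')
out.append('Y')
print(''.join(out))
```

Execution trace: 'F' (try body, no exception) → 'Y' (after the try/except). Output: FY

Answer: FY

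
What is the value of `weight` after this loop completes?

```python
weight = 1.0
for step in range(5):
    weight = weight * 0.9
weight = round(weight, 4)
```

Exponential decay: 1.0 * 0.9^5
`weight` takes the values: 1.0 → 0.9 → 0.81 → 0.729 → 0.6561 → 0.59049 → 0.5905

Answer: 0.5905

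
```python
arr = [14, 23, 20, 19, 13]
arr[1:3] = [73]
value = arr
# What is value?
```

Trace:
`arr = [14, 23, 20, 19, 13]` → arr = [14, 23, 20, 19, 13]
`arr[1:3] = [73]` → arr = [14, 73, 19, 13]
`value = arr` → value = [14, 73, 19, 13]
So value = [14, 73, 19, 13]

Answer: [14, 73, 19, 13]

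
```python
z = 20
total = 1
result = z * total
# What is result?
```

Trace:
`z = 20` → z = 20
`total = 1` → total = 1
`result = z * total` → result = 20
So result = 20

Answer: 20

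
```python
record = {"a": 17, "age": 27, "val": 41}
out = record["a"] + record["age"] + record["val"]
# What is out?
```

Trace:
`record = {"a": 17, "age": 27, "val": 41}` → record = {'a': 17, 'age': 27, 'val': 41}
`out = record["a"] + record["age"] + record["val"]` → out = 85
So out = 85

Answer: 85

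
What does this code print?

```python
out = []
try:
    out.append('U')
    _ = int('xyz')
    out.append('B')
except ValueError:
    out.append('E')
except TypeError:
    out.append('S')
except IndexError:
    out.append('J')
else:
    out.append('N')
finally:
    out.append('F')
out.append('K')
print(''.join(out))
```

Execution trace: 'U' (try body) → 'E' (except ValueError) → 'F' (finally) → 'K' (after the try/except). Output: UEFK

Answer: UEFK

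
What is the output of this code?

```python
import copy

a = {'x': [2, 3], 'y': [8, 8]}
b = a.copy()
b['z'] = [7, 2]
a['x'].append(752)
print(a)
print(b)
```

Key concept: shallow copy of dict with mutable values.
Step by step:
`a = {'x': [2, 3], 'y': [8, 8]}` → a = {'x': [2, 3], 'y': [8, 8]}
`b = a.copy()` → b = {'x': [2, 3], 'y': [8, 8]}
`b['z'] = [7, 2]` → b = {'x': [2, 3], 'y': [8, 8], 'z': [7, 2]}
`a['x'].append(752)` → a = {'x': [2, 3, 752], 'y': [8, 8]}; b = {'x': [2, 3, 752], 'y': [8, 8], 'z': [7, 2]}
`print(a)` → prints {'x': [2, 3, 752], 'y': [8, 8]}
`print(b)` → prints {'x': [2, 3, 752], 'y': [8, 8], 'z': [7, 2]}

Answer:
{'x': [2, 3, 752], 'y': [8, 8]}
{'x': [2, 3, 752], 'y': [8, 8], 'z': [7, 2]}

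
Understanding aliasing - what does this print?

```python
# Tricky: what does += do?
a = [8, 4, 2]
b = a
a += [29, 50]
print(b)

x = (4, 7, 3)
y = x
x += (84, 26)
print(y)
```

Key concept: += behavior differs for mutable vs immutable.
Step by step:
`a = [8, 4, 2]` → a = [8, 4, 2]
`b = a` → b = [8, 4, 2] (same object as a)
`a += [29, 50]` → a = [8, 4, 2, 29, 50] (same object as b); b = [8, 4, 2, 29, 50] (same object as a)
`print(b)` → prints [8, 4, 2, 29, 50]
`x = (4, 7, 3)` → x = (4, 7, 3)
`y = x` → y = (4, 7, 3)
`x += (84, 26)` → x = (4, 7, 3, 84, 26)
`print(y)` → prints (4, 7, 3)

Answer:
[8, 4, 2, 29, 50]
(4, 7, 3)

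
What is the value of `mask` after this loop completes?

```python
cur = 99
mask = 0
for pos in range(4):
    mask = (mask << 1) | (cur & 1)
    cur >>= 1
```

Reverse lowest 4 bits of 99
`mask` takes the values: 0 → 1 → 3 → 6 → 12

Answer: 12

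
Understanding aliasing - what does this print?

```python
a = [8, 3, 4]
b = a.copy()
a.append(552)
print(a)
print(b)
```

Key concept: list.copy() creates independent copy.
Step by step:
`a = [8, 3, 4]` → a = [8, 3, 4]
`b = a.copy()` → b = [8, 3, 4]
`a.append(552)` → a = [8, 3, 4, 552]
`print(a)` → prints [8, 3, 4, 552]
`print(b)` → prints [8, 3, 4]

Answer:
[8, 3, 4, 552]
[8, 3, 4]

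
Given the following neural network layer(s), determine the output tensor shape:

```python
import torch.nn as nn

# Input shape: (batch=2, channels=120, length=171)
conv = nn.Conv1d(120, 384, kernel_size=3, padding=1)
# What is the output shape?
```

Input: (2, 120, 171) -> Output: (2, 384, 171)

Answer: (2, 384, 171)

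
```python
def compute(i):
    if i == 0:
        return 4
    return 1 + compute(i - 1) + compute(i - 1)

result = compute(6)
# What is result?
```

compute(i) = 1 + 2·compute(i-1), compute(0)=4. Closed form: (4+1)·2^6 - 1 = 319.

Answer: 319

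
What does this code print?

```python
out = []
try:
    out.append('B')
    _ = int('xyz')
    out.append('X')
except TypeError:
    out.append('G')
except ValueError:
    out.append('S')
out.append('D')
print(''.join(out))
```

Execution trace: 'B' (try body) → 'S' (except ValueError) → 'D' (after the try/except). Output: BSD

Answer: BSD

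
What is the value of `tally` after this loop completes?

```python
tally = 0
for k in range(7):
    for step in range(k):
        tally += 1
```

Triangle number: 0+1+2+...+6
`tally` takes the values: 0 → 1 → 2 → 3 → 4 → 5 → 6 → 7 → 8 → 9 → 10 → 11 → 12 → 13 → 14 → 15 → 16 → 17 → 18 → 19 → 20 → 21

Answer: 21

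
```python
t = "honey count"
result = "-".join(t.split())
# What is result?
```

Trace:
`t = "honey count"` → t = 'honey count'
`result = "-".join(t.split())` → result = 'honey-count'
So result = 'honey-count'

Answer: 'honey-count'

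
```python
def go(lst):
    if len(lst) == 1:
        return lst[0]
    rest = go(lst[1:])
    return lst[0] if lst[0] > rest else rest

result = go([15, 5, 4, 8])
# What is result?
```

Recursive max over [15, 5, 4, 8] = 15

Answer: 15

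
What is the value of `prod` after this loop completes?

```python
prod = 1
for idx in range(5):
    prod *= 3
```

3^5 = 243
`prod` takes the values: 1 → 3 → 9 → 27 → 81 → 243

Answer: 243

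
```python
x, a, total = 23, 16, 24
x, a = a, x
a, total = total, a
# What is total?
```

Trace:
`x, a, total = 23, 16, 24` → x = 23; a = 16; total = 24
`x, a = a, x` → x = 16; a = 23
`a, total = total, a` → a = 24; total = 23
So total = 23

Answer: 23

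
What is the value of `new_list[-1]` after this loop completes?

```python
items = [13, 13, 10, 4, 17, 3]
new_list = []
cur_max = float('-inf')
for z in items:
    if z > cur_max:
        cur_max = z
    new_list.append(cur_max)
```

Running max ends at 17
`new_list` takes the values: [] → [13] → [13, 13] → [13, 13, 13] → [13, 13, 13, 13] → [13, 13, 13, 13, 17] → [13, 13, 13, 13, 17, 17]
So `new_list[-1]` = 17

Answer: 17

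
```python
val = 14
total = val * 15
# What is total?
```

Trace:
`val = 14` → val = 14
`total = val * 15` → total = 210
So total = 210

Answer: 210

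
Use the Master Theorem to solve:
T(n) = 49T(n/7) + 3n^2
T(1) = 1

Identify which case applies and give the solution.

a=49, b=7, f(n)=3n^2. log_7(49) = 2. Since c=2 = 2, Case 2 applies: T(n) = Θ(n^log_b(a) · log n) = O(n^2 log n).

Answer: O(n^2 log n) - Case 2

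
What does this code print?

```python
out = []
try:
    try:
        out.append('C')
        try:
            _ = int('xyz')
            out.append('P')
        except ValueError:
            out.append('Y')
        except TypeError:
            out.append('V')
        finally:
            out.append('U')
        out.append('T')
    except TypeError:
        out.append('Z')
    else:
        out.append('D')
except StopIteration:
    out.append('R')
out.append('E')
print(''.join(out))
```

Execution trace: 'C' (try body) → 'Y' (inner except ValueError) → 'U' (inner finally) → 'T' (try body, no exception) → 'D' (else) → 'E' (after the try/except). Output: CYUTDE

Answer: CYUTDE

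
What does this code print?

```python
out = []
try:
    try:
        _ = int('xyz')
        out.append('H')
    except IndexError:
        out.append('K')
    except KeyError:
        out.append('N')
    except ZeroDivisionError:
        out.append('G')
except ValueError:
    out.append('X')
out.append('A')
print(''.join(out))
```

Execution trace: 'X' (outer except ValueError) → 'A' (after the try/except). Output: XA

Answer: XA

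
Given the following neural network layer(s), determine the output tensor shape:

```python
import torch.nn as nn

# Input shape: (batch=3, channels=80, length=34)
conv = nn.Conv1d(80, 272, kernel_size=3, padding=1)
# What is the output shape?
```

Input: (3, 80, 34) -> Output: (3, 272, 34)

Answer: (3, 272, 34)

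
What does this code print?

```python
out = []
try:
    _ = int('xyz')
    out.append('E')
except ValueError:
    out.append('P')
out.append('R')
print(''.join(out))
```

Execution trace: 'P' (except ValueError) → 'R' (after the try/except). Output: PR

Answer: PR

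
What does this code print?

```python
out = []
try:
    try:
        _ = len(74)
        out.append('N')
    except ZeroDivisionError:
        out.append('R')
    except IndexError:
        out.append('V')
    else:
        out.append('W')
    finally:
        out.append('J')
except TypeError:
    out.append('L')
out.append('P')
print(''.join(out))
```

Execution trace: 'J' (inner finally) → 'L' (outer except TypeError) → 'P' (after the try/except). Output: JLP

Answer: JLP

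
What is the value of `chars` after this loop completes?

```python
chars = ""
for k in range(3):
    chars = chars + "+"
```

Repeat '+' 3 times
`chars` takes the values: "" → "+" → "++" → "+++"

Answer: "+++"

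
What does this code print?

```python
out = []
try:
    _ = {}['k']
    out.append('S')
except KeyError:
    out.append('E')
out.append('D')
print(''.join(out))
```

Execution trace: 'E' (except KeyError) → 'D' (after the try/except). Output: ED

Answer: ED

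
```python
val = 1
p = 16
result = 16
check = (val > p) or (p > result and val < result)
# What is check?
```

Trace:
`val = 1` → val = 1
`p = 16` → p = 16
`result = 16` → result = 16
`check = (val > p) or (p > result and val < result)` → check = False
So check = False

Answer: False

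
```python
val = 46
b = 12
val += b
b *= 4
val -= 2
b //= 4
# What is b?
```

Trace:
`val = 46` → val = 46
`b = 12` → b = 12
`val += b` → val = 58
`b *= 4` → b = 48
`val -= 2` → val = 56
`b //= 4` → b = 12
So b = 12

Answer: 12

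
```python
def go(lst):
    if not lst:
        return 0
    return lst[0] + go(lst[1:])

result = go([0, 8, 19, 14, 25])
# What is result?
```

0 + 8 + 19 + 14 + 25 + 0 = 66

Answer: 66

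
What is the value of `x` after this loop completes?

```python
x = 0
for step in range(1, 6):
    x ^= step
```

XOR of 1 to 5
`x` takes the values: 0 → 1 → 3 → 0 → 4 → 1

Answer: 1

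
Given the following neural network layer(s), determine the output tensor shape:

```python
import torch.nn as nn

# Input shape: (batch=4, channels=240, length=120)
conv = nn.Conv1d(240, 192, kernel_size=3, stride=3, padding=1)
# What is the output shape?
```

Input: (4, 240, 120) -> Output: (4, 192, 40)

Answer: (4, 192, 40)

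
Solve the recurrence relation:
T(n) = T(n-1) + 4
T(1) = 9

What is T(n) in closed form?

Unrolling: T(n) = T(1) + 4·(n-1) = 9 + 4(n-1) = 4n + 5.

Answer: T(n) = 4n + 5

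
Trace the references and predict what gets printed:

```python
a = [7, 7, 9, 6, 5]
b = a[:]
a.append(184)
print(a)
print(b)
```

Key concept: slice [:] creates copy.
Step by step:
`a = [7, 7, 9, 6, 5]` → a = [7, 7, 9, 6, 5]
`b = a[:]` → b = [7, 7, 9, 6, 5]
`a.append(184)` → a = [7, 7, 9, 6, 5, 184]
`print(a)` → prints [7, 7, 9, 6, 5, 184]
`print(b)` → prints [7, 7, 9, 6, 5]

Answer:
[7, 7, 9, 6, 5, 184]
[7, 7, 9, 6, 5]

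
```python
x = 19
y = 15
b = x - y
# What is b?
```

Trace:
`x = 19` → x = 19
`y = 15` → y = 15
`b = x - y` → b = 4
So b = 4

Answer: 4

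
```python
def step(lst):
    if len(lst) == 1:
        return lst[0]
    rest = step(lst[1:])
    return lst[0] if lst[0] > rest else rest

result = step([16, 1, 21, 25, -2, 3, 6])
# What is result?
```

Recursive max over [16, 1, 21, 25, -2, 3, 6] = 25

Answer: 25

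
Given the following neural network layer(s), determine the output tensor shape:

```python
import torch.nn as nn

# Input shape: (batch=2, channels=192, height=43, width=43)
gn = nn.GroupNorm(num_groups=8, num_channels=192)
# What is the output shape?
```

Input: (2, 192, 43, 43) -> Output: (2, 192, 43, 43)

Answer: (2, 192, 43, 43)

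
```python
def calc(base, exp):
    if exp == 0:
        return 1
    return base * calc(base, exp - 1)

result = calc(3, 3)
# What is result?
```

calc(3, 3) = 3 * 3 * 3 = 27

Answer: 27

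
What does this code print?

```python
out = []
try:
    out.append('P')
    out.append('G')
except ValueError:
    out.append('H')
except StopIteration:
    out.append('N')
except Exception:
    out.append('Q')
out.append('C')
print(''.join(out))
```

Execution trace: 'P' (try body) → 'G' (try body, no exception) → 'C' (after the try/except). Output: PGC

Answer: PGC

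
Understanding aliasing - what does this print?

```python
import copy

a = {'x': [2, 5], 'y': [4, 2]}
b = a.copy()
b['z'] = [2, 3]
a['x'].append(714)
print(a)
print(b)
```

Key concept: shallow copy of dict with mutable values.
Step by step:
`a = {'x': [2, 5], 'y': [4, 2]}` → a = {'x': [2, 5], 'y': [4, 2]}
`b = a.copy()` → b = {'x': [2, 5], 'y': [4, 2]}
`b['z'] = [2, 3]` → b = {'x': [2, 5], 'y': [4, 2], 'z': [2, 3]}
`a['x'].append(714)` → a = {'x': [2, 5, 714], 'y': [4, 2]}; b = {'x': [2, 5, 714], 'y': [4, 2], 'z': [2, 3]}
`print(a)` → prints {'x': [2, 5, 714], 'y': [4, 2]}
`print(b)` → prints {'x': [2, 5, 714], 'y': [4, 2], 'z': [2, 3]}

Answer:
{'x': [2, 5, 714], 'y': [4, 2]}
{'x': [2, 5, 714], 'y': [4, 2], 'z': [2, 3]}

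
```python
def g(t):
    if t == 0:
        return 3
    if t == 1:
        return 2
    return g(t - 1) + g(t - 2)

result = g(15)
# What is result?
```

Build up from base cases: g(0)=3, g(1)=2, g(2)=5, g(3)=7, g(4)=12, g(5)=19, g(6)=31, ..., g(15)=2351

Answer: 2351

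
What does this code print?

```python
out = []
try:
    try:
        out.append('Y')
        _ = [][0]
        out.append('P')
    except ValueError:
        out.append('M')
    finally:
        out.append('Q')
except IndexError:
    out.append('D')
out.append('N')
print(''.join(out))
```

Execution trace: 'Y' (inner try body) → 'Q' (inner finally) → 'D' (outer except IndexError) → 'N' (after the try/except). Output: YQDN

Answer: YQDN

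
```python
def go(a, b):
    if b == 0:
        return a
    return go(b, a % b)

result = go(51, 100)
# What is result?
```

go(51, 100) -> go(100, 51) -> go(51, 49) -> go(49, 2) -> go(2, 1) -> go(1, 0) -> 1

Answer: 1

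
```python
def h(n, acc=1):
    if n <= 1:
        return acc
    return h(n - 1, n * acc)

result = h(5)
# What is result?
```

Accumulator trace (n, acc): (5, 1) -> (4, 5) -> (3, 20) -> (2, 60) -> (1, 120) -> return 120

Answer: 120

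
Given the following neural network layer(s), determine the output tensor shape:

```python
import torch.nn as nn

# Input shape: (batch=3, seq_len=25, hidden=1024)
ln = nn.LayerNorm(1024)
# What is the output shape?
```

Input: (3, 25, 1024) -> Output: (3, 25, 1024)

Answer: (3, 25, 1024)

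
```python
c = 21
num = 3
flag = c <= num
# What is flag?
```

Trace:
`c = 21` → c = 21
`num = 3` → num = 3
`flag = c <= num` → flag = False
So flag = False

Answer: False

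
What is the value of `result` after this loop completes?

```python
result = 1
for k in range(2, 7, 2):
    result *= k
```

Product of even numbers 2 to 6
`result` takes the values: 1 → 2 → 8 → 48

Answer: 48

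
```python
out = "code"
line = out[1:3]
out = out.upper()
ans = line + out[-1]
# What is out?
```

Trace:
`out = "code"` → out = 'code'
`line = out[1:3]` → line = 'od'
`out = out.upper()` → out = 'CODE'
`ans = line + out[-1]` → ans = 'odE'
So out = 'CODE'

Answer: 'CODE'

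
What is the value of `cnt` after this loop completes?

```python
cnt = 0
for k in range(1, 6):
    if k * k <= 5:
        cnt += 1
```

Count numbers where k² ≤ 5
`cnt` takes the values: 0 → 1 → 2

Answer: 2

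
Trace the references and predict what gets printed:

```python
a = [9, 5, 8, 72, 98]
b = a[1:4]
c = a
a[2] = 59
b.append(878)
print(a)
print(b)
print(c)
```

Key concept: slice vs alias.
Step by step:
`a = [9, 5, 8, 72, 98]` → a = [9, 5, 8, 72, 98]
`b = a[1:4]` → b = [5, 8, 72]
`c = a` → c = [9, 5, 8, 72, 98] (same object as a)
`a[2] = 59` → a = [9, 5, 59, 72, 98] (same object as c); c = [9, 5, 59, 72, 98] (same object as a)
`b.append(878)` → b = [5, 8, 72, 878]
`print(a)` → prints [9, 5, 59, 72, 98]
`print(b)` → prints [5, 8, 72, 878]
`print(c)` → prints [9, 5, 59, 72, 98]

Answer:
[9, 5, 59, 72, 98]
[5, 8, 72, 878]
[9, 5, 59, 72, 98]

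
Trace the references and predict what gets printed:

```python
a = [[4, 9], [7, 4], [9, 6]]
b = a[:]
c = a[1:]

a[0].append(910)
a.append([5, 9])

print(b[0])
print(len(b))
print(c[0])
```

Key concept: slice with nested mutation.
Step by step:
`a = [[4, 9], [7, 4], [9, 6]]` → a = [[4, 9], [7, 4], [9, 6]]
`b = a[:]` → b = [[4, 9], [7, 4], [9, 6]]
`c = a[1:]` → c = [[7, 4], [9, 6]]
`a[0].append(910)` → a = [[4, 9, 910], [7, 4], [9, 6]]; b = [[4, 9, 910], [7, 4], [9, 6]]
`a.append([5, 9])` → a = [[4, 9, 910], [7, 4], [9, 6], [5, 9]]
`print(b[0])` → prints [4, 9, 910]
`print(len(b))` → prints 3
`print(c[0])` → prints [7, 4]

Answer:
[4, 9, 910]
3
[7, 4]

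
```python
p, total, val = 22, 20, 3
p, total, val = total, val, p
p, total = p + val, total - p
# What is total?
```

Trace:
`p, total, val = 22, 20, 3` → p = 22; total = 20; val = 3
`p, total, val = total, val, p` → p = 20; total = 3; val = 22
`p, total = p + val, total - p` → p = 42; total = -17
So total = -17

Answer: -17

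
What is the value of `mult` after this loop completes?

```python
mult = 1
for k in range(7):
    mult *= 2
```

2^7 = 128
`mult` takes the values: 1 → 2 → 4 → 8 → 16 → 32 → 64 → 128

Answer: 128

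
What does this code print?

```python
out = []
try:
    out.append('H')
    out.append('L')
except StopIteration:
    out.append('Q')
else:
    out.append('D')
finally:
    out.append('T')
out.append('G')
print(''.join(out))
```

Execution trace: 'H' (try body) → 'L' (try body, no exception) → 'D' (else) → 'T' (finally) → 'G' (after the try/except). Output: HLDTG

Answer: HLDTG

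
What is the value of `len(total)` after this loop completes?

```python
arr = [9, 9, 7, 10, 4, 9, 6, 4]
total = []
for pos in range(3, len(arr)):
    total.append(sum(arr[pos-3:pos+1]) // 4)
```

Number of 4-element averages
`total` takes the values: [] → [8] → [8, 7] → [8, 7, 7] → [8, 7, 7, 7] → [8, 7, 7, 7, 5]
So `len(total)` = 5

Answer: 5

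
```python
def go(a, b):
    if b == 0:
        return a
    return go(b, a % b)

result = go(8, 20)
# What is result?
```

go(8, 20) -> go(20, 8) -> go(8, 4) -> go(4, 0) -> 4

Answer: 4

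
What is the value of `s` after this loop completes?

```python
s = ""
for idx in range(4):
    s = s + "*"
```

Repeat '*' 4 times
`s` takes the values: "" → "*" → "**" → "***" → "****"

Answer: "****"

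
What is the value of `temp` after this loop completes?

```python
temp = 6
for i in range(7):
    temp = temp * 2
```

Multiply by 2, 7 times: 6 * 2^7 = 768
`temp` takes the values: 6 → 12 → 24 → 48 → 96 → 192 → 384 → 768

Answer: 768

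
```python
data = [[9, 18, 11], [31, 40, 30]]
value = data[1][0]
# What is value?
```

Trace:
`data = [[9, 18, 11], [31, 40, 30]]` → data = [[9, 18, 11], [31, 40, 30]]
`value = data[1][0]` → value = 31
So value = 31

Answer: 31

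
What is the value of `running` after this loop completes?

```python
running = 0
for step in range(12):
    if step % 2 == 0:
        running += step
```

Sum of even numbers 0 to 11
`running` takes the values: 0 → 2 → 6 → 12 → 20 → 30

Answer: 30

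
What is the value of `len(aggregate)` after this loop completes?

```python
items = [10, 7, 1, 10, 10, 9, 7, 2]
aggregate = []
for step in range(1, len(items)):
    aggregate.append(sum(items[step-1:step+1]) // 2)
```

Number of 2-element averages
`aggregate` takes the values: [] → [8] → [8, 4] → [8, 4, 5] → [8, 4, 5, 10] → [8, 4, 5, 10, 9] → [8, 4, 5, 10, 9, 8] → [8, 4, 5, 10, 9, 8, 4]
So `len(aggregate)` = 7

Answer: 7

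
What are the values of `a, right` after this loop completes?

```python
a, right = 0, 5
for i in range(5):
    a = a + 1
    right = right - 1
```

a goes 0→5, right goes 5→0
`a, right` takes the values: (0, 5) → (1, 5) → (1, 4) → (2, 4) → (2, 3) → (3, 3) → (3, 2) → (4, 2) → (4, 1) → (5, 1) → (5, 0)

Answer: 5, 0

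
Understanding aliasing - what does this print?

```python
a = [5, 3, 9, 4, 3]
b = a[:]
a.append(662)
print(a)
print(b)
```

Key concept: slice [:] creates copy.
Step by step:
`a = [5, 3, 9, 4, 3]` → a = [5, 3, 9, 4, 3]
`b = a[:]` → b = [5, 3, 9, 4, 3]
`a.append(662)` → a = [5, 3, 9, 4, 3, 662]
`print(a)` → prints [5, 3, 9, 4, 3, 662]
`print(b)` → prints [5, 3, 9, 4, 3]

Answer:
[5, 3, 9, 4, 3, 662]
[5, 3, 9, 4, 3]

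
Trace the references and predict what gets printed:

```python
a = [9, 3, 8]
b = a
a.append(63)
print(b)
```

Key concept: basic list aliasing.
Step by step:
`a = [9, 3, 8]` → a = [9, 3, 8]
`b = a` → b = [9, 3, 8] (same object as a)
`a.append(63)` → a = [9, 3, 8, 63] (same object as b); b = [9, 3, 8, 63] (same object as a)
`print(b)` → prints [9, 3, 8, 63]

Answer: [9, 3, 8, 63]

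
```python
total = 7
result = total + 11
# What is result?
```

Trace:
`total = 7` → total = 7
`result = total + 11` → result = 18
So result = 18

Answer: 18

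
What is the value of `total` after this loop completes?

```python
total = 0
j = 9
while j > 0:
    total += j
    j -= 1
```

Sum 9 down to 1
`total` takes the values: 0 → 9 → 17 → 24 → 30 → 35 → 39 → 42 → 44 → 45

Answer: 45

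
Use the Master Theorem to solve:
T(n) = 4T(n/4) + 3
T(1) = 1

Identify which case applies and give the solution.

a=4, b=4, f(n)=3. log_4(4) = 1. Since c=0 < 1, Case 1 applies: T(n) = Θ(n^log_b(a)) = O(n).

Answer: O(n) - Case 1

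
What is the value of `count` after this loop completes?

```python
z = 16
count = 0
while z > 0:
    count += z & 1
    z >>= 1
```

Count set bits in 16 (binary: 0b10000)
`count` takes the values: 0 → 1

Answer: 1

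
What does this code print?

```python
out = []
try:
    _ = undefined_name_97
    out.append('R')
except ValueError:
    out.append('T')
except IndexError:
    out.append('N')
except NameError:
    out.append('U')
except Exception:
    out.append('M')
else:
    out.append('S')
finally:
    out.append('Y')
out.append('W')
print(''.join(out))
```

Execution trace: 'U' (except NameError) → 'Y' (finally) → 'W' (after the try/except). Output: UYW

Answer: UYW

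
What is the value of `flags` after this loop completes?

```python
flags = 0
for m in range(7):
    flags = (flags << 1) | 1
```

Build 7 consecutive 1-bits: 0b1111111
`flags` takes the values: 0 → 1 → 3 → 7 → 15 → 31 → 63 → 127

Answer: 127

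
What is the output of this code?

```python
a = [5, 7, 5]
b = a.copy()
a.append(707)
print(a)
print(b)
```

Key concept: list.copy() creates independent copy.
Step by step:
`a = [5, 7, 5]` → a = [5, 7, 5]
`b = a.copy()` → b = [5, 7, 5]
`a.append(707)` → a = [5, 7, 5, 707]
`print(a)` → prints [5, 7, 5, 707]
`print(b)` → prints [5, 7, 5]

Answer:
[5, 7, 5, 707]
[5, 7, 5]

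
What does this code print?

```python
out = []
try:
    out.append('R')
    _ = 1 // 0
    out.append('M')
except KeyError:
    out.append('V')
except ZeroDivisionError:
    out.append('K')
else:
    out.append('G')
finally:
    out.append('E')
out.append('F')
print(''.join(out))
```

Execution trace: 'R' (try body) → 'K' (except ZeroDivisionError) → 'E' (finally) → 'F' (after the try/except). Output: RKEF

Answer: RKEF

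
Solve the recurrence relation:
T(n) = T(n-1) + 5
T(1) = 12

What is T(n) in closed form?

Unrolling: T(n) = T(1) + 5·(n-1) = 12 + 5(n-1) = 5n + 7.

Answer: T(n) = 5n + 7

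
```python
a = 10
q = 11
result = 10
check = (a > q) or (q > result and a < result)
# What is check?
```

Trace:
`a = 10` → a = 10
`q = 11` → q = 11
`result = 10` → result = 10
`check = (a > q) or (q > result and a < result)` → check = False
So check = False

Answer: False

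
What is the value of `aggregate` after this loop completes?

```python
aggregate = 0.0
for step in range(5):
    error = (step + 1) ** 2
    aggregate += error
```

Sum of squared losses 1² + 2² + ... + 5²
`aggregate` takes the values: 0.0 → 1.0 → 5.0 → 14.0 → 30.0 → 55.0

Answer: 55.0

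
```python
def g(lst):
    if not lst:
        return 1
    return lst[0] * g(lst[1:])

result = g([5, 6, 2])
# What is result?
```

Product over [5, 6, 2] = 5 * 6 * 2 = 60

Answer: 60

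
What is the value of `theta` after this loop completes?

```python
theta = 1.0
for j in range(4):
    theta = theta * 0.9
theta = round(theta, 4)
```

Exponential decay: 1.0 * 0.9^4
`theta` takes the values: 1.0 → 0.9 → 0.81 → 0.729 → 0.6561

Answer: 0.6561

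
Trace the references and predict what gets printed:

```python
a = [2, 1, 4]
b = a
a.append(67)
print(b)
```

Key concept: basic list aliasing.
Step by step:
`a = [2, 1, 4]` → a = [2, 1, 4]
`b = a` → b = [2, 1, 4] (same object as a)
`a.append(67)` → a = [2, 1, 4, 67] (same object as b); b = [2, 1, 4, 67] (same object as a)
`print(b)` → prints [2, 1, 4, 67]

Answer: [2, 1, 4, 67]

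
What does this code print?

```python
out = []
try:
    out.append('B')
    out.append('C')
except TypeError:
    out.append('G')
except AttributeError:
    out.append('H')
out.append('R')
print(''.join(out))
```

Execution trace: 'B' (try body) → 'C' (try body, no exception) → 'R' (after the try/except). Output: BCR

Answer: BCR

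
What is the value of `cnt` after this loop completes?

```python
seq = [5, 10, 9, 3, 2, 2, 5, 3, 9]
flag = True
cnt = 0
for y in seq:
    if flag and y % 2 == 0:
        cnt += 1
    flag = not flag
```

Count even values at even positions
`cnt` takes the values: 0 → 1

Answer: 1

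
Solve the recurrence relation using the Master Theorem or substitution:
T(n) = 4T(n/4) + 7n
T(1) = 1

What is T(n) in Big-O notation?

By Master Theorem: a=4, b=4, f(n)=7n. Since log_4(4) = 1 and f(n) = Θ(n^1), Case 2 applies. T(n) = O(n log n).

Answer: O(n log n)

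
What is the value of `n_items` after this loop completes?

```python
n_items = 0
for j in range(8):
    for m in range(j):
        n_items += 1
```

Triangle number: 0+1+2+...+7
`n_items` takes the values: 0 → 1 → 2 → 3 → 4 → 5 → 6 → 7 → 8 → 9 → 10 → 11 → 12 → 13 → 14 → 15 → 16 → 17 → 18 → 19 → 20 → 21 → 22 → 23 → 24 → 25 → 26 → 27 → 28

Answer: 28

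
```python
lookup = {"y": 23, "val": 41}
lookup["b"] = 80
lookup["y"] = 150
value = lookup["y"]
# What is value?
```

Trace:
`lookup = {"y": 23, "val": 41}` → lookup = {'y': 23, 'val': 41}
`lookup["b"] = 80` → lookup = {'y': 23, 'val': 41, 'b': 80}
`lookup["y"] = 150` → lookup = {'y': 150, 'val': 41, 'b': 80}
`value = lookup["y"]` → value = 150
So value = 150

Answer: 150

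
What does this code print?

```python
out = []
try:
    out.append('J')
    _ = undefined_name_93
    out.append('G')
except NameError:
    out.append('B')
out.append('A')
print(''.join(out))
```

Execution trace: 'J' (try body) → 'B' (except NameError) → 'A' (after the try/except). Output: JBA

Answer: JBA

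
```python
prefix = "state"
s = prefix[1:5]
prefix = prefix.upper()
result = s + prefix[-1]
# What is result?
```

Trace:
`prefix = "state"` → prefix = 'state'
`s = prefix[1:5]` → s = 'tate'
`prefix = prefix.upper()` → prefix = 'STATE'
`result = s + prefix[-1]` → result = 'tateE'
So result = 'tateE'

Answer: 'tateE'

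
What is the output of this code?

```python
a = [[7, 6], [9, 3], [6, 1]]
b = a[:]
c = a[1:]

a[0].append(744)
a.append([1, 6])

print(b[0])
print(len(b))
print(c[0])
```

Key concept: slice with nested mutation.
Step by step:
`a = [[7, 6], [9, 3], [6, 1]]` → a = [[7, 6], [9, 3], [6, 1]]
`b = a[:]` → b = [[7, 6], [9, 3], [6, 1]]
`c = a[1:]` → c = [[9, 3], [6, 1]]
`a[0].append(744)` → a = [[7, 6, 744], [9, 3], [6, 1]]; b = [[7, 6, 744], [9, 3], [6, 1]]
`a.append([1, 6])` → a = [[7, 6, 744], [9, 3], [6, 1], [1, 6]]
`print(b[0])` → prints [7, 6, 744]
`print(len(b))` → prints 3
`print(c[0])` → prints [9, 3]

Answer:
[7, 6, 744]
3
[9, 3]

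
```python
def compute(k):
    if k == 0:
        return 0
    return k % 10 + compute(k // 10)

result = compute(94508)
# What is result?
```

Sum of digits of 94508: 8 + 0 + 5 + 4 + 9 = 26

Answer: 26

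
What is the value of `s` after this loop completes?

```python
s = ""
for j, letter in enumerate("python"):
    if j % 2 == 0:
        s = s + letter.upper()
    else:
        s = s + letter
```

Uppercase even positions in 'python'
`s` takes the values: "" → "P" → "Py" → "PyT" → "PyTh" → "PyThO" → "PyThOn"

Answer: "PyThOn"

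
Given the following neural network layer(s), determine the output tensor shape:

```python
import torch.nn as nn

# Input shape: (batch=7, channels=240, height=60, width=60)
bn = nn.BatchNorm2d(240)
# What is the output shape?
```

Input: (7, 240, 60, 60) -> Output: (7, 240, 60, 60)

Answer: (7, 240, 60, 60)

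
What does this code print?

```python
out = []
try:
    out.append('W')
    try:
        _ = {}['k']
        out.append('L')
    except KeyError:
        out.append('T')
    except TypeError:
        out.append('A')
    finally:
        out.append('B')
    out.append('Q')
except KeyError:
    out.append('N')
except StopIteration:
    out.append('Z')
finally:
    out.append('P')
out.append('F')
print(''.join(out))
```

Execution trace: 'W' (try body) → 'T' (inner except KeyError) → 'B' (inner finally) → 'Q' (try body, no exception) → 'P' (finally) → 'F' (after the try/except). Output: WTBQPF

Answer: WTBQPF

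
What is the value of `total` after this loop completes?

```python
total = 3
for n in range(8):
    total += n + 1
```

Start at 3, add 1 to 8 = 39
`total` takes the values: 3 → 4 → 6 → 9 → 13 → 18 → 24 → 31 → 39

Answer: 39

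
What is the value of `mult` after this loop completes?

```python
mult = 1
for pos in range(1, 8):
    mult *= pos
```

7! = 5040
`mult` takes the values: 1 → 2 → 6 → 24 → 120 → 720 → 5040

Answer: 5040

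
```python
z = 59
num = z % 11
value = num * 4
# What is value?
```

Trace:
`z = 59` → z = 59
`num = z % 11` → num = 4
`value = num * 4` → value = 16
So value = 16

Answer: 16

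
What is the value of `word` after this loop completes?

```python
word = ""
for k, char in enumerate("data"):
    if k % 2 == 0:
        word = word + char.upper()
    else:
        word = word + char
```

Uppercase even positions in 'data'
`word` takes the values: "" → "D" → "Da" → "DaT" → "DaTa"

Answer: "DaTa"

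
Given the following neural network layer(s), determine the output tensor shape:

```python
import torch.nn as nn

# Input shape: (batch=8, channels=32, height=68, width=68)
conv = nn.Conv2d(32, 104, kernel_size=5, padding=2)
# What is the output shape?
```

Input: (8, 32, 68, 68) -> Output: (8, 104, 68, 68)

Answer: (8, 104, 68, 68)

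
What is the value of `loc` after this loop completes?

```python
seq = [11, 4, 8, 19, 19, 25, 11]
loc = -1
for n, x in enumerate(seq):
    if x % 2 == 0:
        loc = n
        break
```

First even number index in [11, 4, 8, 19, 19, 25, 11]
`loc` takes the values: -1 → 1

Answer: 1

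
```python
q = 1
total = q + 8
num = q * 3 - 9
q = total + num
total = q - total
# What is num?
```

Trace:
`q = 1` → q = 1
`total = q + 8` → total = 9
`num = q * 3 - 9` → num = -6
`q = total + num` → q = 3
`total = q - total` → total = -6
So num = -6

Answer: -6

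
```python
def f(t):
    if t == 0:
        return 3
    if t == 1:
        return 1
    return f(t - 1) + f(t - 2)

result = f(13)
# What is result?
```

Build up from base cases: f(0)=3, f(1)=1, f(2)=4, f(3)=5, f(4)=9, f(5)=14, f(6)=23, ..., f(13)=665

Answer: 665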